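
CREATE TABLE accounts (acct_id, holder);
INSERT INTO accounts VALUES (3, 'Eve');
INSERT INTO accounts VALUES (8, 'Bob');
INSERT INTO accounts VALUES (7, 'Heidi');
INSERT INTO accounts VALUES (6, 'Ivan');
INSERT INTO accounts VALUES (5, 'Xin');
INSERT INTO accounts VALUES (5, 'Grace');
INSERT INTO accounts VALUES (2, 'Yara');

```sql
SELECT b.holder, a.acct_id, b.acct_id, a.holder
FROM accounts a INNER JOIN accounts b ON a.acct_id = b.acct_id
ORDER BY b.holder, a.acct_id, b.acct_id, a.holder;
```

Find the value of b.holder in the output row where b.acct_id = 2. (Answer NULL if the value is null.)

Yara

INNER JOIN keeps only pairs where the ON condition holds.
Matching on a.acct_id = b.acct_id.
- a (acct_id=3) pairs with 1 row(s) of b.
- a (acct_id=8) pairs with 1 row(s) of b.
- a (acct_id=7) pairs with 1 row(s) of b.
- a (acct_id=6) pairs with 1 row(s) of b.
- a (acct_id=5) pairs with 2 row(s) of b.
- a (acct_id=5) pairs with 2 row(s) of b.
- a (acct_id=2) pairs with 1 row(s) of b.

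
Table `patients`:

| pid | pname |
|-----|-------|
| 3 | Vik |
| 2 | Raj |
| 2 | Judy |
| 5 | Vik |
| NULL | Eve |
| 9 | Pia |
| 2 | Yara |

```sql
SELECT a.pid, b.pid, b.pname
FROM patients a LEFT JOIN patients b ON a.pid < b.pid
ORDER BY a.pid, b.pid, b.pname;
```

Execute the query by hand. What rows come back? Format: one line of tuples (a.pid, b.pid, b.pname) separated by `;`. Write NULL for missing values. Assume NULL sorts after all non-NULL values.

(2, 3, Vik); (2, 3, Vik); (2, 3, Vik); (2, 5, Vik); (2, 5, Vik); (2, 5, Vik); (2, 9, Pia); (2, 9, Pia); (2, 9, Pia); (3, 5, Vik); (3, 9, Pia); (5, 9, Pia); (9, NULL, NULL); (NULL, NULL, NULL)

LEFT JOIN keeps every row from `patients a`; unmatched rows get NULL for `patients b`'s columns.
Matching on a.pid < b.pid. A NULL in a compared column never satisfies the condition.
- a (pid=3) pairs with 2 row(s) of b.
- a (pid=2) pairs with 3 row(s) of b.
- a (pid=2) pairs with 3 row(s) of b.
- a (pid=5) pairs with 1 row(s) of b.
- a (pid=NULL) has no partner → padded with NULL.
- a (pid=9) has no partner → padded with NULL.
- a (pid=2) pairs with 3 row(s) of b.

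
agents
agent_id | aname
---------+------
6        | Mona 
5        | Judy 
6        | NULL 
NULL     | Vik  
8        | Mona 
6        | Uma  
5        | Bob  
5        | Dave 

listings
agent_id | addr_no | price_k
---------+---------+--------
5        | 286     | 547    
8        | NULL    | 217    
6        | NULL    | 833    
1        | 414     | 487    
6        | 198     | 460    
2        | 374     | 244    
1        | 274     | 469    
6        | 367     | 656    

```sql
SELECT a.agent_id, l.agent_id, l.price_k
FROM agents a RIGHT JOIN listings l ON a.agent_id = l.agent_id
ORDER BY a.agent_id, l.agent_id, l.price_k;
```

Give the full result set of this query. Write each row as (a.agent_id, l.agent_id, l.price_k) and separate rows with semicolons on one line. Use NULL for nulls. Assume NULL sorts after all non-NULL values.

(5, 5, 547); (5, 5, 547); (5, 5, 547); (6, 6, 460); (6, 6, 460); (6, 6, 460); (6, 6, 656); (6, 6, 656); (6, 6, 656); (6, 6, 833); (6, 6, 833); (6, 6, 833); (8, 8, 217); (NULL, 1, 469); (NULL, 1, 487); (NULL, 2, 244)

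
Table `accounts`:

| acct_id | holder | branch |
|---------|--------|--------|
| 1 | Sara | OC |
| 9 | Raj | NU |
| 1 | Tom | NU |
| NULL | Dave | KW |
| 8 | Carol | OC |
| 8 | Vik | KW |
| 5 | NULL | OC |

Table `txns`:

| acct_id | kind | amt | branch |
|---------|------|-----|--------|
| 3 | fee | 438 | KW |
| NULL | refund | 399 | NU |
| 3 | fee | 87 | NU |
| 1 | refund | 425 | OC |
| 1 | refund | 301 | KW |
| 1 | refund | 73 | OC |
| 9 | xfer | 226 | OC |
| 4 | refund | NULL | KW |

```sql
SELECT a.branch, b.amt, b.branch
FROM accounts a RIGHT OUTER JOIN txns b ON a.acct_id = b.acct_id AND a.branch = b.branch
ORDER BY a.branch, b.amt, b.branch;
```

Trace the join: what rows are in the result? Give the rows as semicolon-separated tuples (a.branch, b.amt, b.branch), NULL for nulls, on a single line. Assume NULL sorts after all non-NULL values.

(OC, 73, OC); (OC, 425, OC); (NULL, 87, NU); (NULL, 226, OC); (NULL, 301, KW); (NULL, 399, NU); (NULL, 438, KW); (NULL, NULL, KW)

RIGHT JOIN keeps every row from `txns`; unmatched rows get NULL for `accounts`'s columns.
Matching on a.acct_id = b.acct_id AND a.branch = b.branch. A NULL in a compared column never satisfies the condition.
Matched pairs: 2; unmatched b rows kept: 6.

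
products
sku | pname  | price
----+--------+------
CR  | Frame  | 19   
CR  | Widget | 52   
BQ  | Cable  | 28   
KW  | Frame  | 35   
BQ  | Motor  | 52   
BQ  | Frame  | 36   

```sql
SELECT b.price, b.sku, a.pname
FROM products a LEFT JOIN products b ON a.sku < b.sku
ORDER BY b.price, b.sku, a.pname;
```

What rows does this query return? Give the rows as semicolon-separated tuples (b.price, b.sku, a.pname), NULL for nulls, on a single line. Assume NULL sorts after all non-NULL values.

LEFT JOIN keeps every row from `products a`; unmatched rows get NULL for `products b`'s columns.
Matching on a.sku < b.sku.
- a[0] sku=CR → 1 match(es) in b → 1 row(s).
- a[1] sku=CR → 1 match(es) in b → 1 row(s).
- a[2] sku=BQ → 3 match(es) in b → 3 row(s).
- a[3] sku=KW → no match; kept with NULLs on the b side.
- a[4] sku=BQ → 3 match(es) in b → 3 row(s).
- a[5] sku=BQ → 3 match(es) in b → 3 row(s).

(19, CR, Cable); (19, CR, Frame); (19, CR, Motor); (35, KW, Cable); (35, KW, Frame); (35, KW, Frame); (35, KW, Motor); (35, KW, Widget); (52, CR, Cable); (52, CR, Frame); (52, CR, Motor); (NULL, NULL, Frame)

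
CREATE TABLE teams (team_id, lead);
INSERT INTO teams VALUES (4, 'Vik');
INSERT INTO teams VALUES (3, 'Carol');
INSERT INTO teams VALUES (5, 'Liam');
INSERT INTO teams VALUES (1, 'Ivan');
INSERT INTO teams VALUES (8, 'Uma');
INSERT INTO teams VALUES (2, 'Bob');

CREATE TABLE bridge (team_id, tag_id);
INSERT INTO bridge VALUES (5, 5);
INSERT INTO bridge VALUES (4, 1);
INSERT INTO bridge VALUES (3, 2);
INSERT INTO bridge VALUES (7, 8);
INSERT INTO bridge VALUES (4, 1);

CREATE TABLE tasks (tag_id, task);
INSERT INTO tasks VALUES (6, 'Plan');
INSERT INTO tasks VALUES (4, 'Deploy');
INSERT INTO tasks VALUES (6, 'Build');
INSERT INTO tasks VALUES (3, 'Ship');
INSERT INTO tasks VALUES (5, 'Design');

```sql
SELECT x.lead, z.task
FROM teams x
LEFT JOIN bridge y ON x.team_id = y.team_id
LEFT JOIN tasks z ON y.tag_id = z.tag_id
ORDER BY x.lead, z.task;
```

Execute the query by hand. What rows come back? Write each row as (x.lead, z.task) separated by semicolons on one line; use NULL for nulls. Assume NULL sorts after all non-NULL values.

(Bob, NULL); (Carol, NULL); (Ivan, NULL); (Liam, Design); (Uma, NULL); (Vik, NULL); (Vik, NULL)

Joins associate left-to-right: teams LEFT JOIN bridge on team_id gives 7 intermediate row(s).
Then LEFT JOIN `tasks z` on tag_id: each of those 7 rows is kept; rows whose y.tag_id has no match in z get NULL for z's columns.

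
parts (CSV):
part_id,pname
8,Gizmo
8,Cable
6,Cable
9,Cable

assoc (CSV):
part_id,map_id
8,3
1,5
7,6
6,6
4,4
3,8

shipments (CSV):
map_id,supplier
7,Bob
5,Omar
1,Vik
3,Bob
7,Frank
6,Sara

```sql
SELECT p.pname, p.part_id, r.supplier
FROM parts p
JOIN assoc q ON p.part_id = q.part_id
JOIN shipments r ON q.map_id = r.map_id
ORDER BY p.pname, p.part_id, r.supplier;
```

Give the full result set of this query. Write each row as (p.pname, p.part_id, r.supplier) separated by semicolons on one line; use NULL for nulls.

(Cable, 6, Sara); (Cable, 8, Bob); (Gizmo, 8, Bob)

Evaluate left to right. First `parts p INNER JOIN assoc q` on part_id: 3 row(s).
Then INNER JOIN `shipments r` on map_id: keep only rows whose q.map_id appears in r.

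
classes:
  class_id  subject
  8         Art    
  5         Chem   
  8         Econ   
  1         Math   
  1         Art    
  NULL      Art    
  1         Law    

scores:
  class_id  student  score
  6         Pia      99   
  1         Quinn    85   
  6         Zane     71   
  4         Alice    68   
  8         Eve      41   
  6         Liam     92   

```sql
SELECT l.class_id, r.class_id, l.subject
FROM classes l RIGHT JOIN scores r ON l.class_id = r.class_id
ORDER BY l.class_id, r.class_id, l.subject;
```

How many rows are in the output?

RIGHT JOIN keeps every row from `scores`; unmatched rows get NULL for `classes`'s columns.
Matching on l.class_id = r.class_id. A NULL in a compared column never satisfies the condition.
- l (class_id=8) pairs with 1 row(s) of r.
- l (class_id=5) has no partner in r.
- l (class_id=8) pairs with 1 row(s) of r.
- l (class_id=1) pairs with 1 row(s) of r.
- l (class_id=1) pairs with 1 row(s) of r.
- l (class_id=NULL) has no partner in r.
- l (class_id=1) pairs with 1 row(s) of r.
- 4 row(s) from r found no l partner → padded with NULL.
Total: 5 matched + 4 padded = 9 rows.

9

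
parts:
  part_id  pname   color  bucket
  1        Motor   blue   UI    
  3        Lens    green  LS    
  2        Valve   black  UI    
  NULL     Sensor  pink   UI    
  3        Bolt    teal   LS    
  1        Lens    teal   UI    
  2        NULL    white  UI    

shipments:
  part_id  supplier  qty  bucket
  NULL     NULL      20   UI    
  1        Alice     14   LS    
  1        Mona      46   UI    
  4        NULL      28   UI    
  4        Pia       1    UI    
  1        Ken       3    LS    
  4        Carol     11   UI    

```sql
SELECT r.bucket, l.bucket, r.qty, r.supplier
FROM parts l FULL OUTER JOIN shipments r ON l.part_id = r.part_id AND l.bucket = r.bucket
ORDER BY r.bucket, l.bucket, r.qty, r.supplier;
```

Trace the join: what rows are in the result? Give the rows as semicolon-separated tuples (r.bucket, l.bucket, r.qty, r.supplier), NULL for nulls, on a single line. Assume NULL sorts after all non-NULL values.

FULL OUTER JOIN keeps every row from both sides; unmatched rows get NULL for the other side's columns.
Matching on l.part_id = r.part_id AND l.bucket = r.bucket. A NULL in a compared column never satisfies the condition.
Matched pairs: 2; unmatched l rows kept: 5; unmatched r rows kept: 6.

(LS, NULL, 3, Ken); (LS, NULL, 14, Alice); (UI, UI, 46, Mona); (UI, UI, 46, Mona); (UI, NULL, 1, Pia); (UI, NULL, 11, Carol); (UI, NULL, 20, NULL); (UI, NULL, 28, NULL); (NULL, LS, NULL, NULL); (NULL, LS, NULL, NULL); (NULL, UI, NULL, NULL); (NULL, UI, NULL, NULL); (NULL, UI, NULL, NULL)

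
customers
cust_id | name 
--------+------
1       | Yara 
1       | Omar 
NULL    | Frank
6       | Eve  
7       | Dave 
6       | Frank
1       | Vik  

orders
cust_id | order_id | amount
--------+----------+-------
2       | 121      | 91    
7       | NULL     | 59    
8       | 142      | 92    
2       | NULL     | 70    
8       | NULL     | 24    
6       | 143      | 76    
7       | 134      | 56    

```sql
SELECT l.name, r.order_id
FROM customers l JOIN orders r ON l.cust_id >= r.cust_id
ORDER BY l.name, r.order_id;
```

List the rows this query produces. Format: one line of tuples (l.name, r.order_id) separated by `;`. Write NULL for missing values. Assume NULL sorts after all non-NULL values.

INNER JOIN keeps only pairs where the ON condition holds.
Matching on l.cust_id >= r.cust_id. A NULL in a compared column never satisfies the condition.
- l[0] cust_id=1 → no match; dropped.
- l[1] cust_id=1 → no match; dropped.
- l[2] cust_id=NULL → no match; dropped.
- l[3] cust_id=6 → 3 match(es) in r → 3 row(s).
- l[4] cust_id=7 → 5 match(es) in r → 5 row(s).
- l[5] cust_id=6 → 3 match(es) in r → 3 row(s).
- l[6] cust_id=1 → no match; dropped.

(Dave, 121); (Dave, 134); (Dave, 143); (Dave, NULL); (Dave, NULL); (Eve, 121); (Eve, 143); (Eve, NULL); (Frank, 121); (Frank, 143); (Frank, NULL)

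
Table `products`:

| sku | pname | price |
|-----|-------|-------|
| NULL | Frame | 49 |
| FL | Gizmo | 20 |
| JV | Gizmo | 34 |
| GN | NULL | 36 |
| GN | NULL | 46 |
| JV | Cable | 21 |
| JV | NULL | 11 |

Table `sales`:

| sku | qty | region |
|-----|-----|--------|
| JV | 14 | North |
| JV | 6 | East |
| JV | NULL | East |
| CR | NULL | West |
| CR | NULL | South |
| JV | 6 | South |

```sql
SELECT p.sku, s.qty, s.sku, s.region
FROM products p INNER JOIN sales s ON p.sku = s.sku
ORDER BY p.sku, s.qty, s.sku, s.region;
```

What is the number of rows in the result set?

12

INNER JOIN keeps only pairs where the ON condition holds.
Matching on p.sku = s.sku. A NULL in a compared column never satisfies the condition.
Matched pairs: 12.
Total: 12 rows.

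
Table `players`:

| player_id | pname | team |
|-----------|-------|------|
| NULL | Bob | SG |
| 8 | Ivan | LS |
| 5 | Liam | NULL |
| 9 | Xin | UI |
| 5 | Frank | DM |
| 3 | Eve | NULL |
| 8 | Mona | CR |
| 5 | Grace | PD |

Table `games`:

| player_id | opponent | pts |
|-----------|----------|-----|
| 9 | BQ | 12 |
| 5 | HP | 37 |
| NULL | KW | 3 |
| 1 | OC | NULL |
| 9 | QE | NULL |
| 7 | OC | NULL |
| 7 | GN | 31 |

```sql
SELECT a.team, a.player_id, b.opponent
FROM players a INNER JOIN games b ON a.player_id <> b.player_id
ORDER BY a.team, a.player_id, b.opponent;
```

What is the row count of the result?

37

INNER JOIN keeps only pairs where the ON condition holds.
Matching on a.player_id <> b.player_id. A NULL in a compared column never satisfies the condition.
- a[0] player_id=NULL → no match; dropped.
- a[1] player_id=8 → 6 match(es) in b → 6 row(s).
- a[2] player_id=5 → 5 match(es) in b → 5 row(s).
- a[3] player_id=9 → 4 match(es) in b → 4 row(s).
- a[4] player_id=5 → 5 match(es) in b → 5 row(s).
- a[5] player_id=3 → 6 match(es) in b → 6 row(s).
- a[6] player_id=8 → 6 match(es) in b → 6 row(s).
- a[7] player_id=5 → 5 match(es) in b → 5 row(s).
Total: 37 rows.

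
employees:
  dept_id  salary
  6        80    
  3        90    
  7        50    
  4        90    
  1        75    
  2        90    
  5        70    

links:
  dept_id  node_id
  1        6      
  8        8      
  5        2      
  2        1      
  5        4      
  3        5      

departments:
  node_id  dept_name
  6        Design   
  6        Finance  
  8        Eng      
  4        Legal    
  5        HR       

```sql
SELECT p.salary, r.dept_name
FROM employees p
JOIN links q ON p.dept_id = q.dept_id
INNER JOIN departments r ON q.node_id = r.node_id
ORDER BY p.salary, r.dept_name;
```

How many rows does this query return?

Step 1 — p INNER JOIN q on dept_id → 5 row(s).
Then INNER JOIN `departments r` on node_id: keep only rows whose q.node_id appears in r.
Result: 4 row(s).

4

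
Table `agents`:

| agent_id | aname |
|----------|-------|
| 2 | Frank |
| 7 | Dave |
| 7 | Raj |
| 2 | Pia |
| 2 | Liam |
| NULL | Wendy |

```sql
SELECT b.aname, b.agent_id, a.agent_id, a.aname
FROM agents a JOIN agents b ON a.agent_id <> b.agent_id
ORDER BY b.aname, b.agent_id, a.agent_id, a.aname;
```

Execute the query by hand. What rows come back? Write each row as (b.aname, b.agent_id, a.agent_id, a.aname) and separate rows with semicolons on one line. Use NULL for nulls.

(Dave, 7, 2, Frank); (Dave, 7, 2, Liam); (Dave, 7, 2, Pia); (Frank, 2, 7, Dave); (Frank, 2, 7, Raj); (Liam, 2, 7, Dave); (Liam, 2, 7, Raj); (Pia, 2, 7, Dave); (Pia, 2, 7, Raj); (Raj, 7, 2, Frank); (Raj, 7, 2, Liam); (Raj, 7, 2, Pia)

INNER JOIN keeps only pairs where the ON condition holds.
Matching on a.agent_id <> b.agent_id. A NULL in a compared column never satisfies the condition.
Matched pairs: 12.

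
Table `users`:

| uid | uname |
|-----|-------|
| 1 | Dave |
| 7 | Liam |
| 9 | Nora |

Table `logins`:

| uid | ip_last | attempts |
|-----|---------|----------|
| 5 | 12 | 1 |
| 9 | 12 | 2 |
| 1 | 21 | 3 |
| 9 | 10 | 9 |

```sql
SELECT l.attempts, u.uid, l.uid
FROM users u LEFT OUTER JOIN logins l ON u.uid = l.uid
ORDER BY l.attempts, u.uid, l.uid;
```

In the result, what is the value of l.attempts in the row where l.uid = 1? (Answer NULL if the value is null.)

LEFT JOIN keeps every row from `users`; unmatched rows get NULL for `logins`'s columns.
Matching on u.uid = l.uid.
- u row (uid=1): matches 1 l row(s) → 1 output row(s).
- u row (uid=7): no match → kept, l columns NULL.
- u row (uid=9): matches 2 l row(s) → 2 output row(s).

3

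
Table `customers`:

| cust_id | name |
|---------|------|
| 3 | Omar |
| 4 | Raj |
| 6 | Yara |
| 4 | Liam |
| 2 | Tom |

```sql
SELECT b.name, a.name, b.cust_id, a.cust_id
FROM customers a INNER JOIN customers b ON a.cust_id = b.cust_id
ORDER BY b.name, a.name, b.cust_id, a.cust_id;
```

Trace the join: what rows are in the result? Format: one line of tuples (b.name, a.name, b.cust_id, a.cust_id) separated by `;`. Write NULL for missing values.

(Liam, Liam, 4, 4); (Liam, Raj, 4, 4); (Omar, Omar, 3, 3); (Raj, Liam, 4, 4); (Raj, Raj, 4, 4); (Tom, Tom, 2, 2); (Yara, Yara, 6, 6)

INNER JOIN keeps only pairs where the ON condition holds.
Matching on a.cust_id = b.cust_id.
- cust_id=3: 1 matching b row(s), so 1 row(s) emitted.
- cust_id=4: 2 matching b row(s), so 2 row(s) emitted.
- cust_id=6: 1 matching b row(s), so 1 row(s) emitted.
- cust_id=4: 2 matching b row(s), so 2 row(s) emitted.
- cust_id=2: 1 matching b row(s), so 1 row(s) emitted.
After projecting and ordering:
b.name | a.name | b.cust_id | a.cust_id
Liam | Liam | 4 | 4
Liam | Raj | 4 | 4
Omar | Omar | 3 | 3
Raj | Liam | 4 | 4
Raj | Raj | 4 | 4
Tom | Tom | 2 | 2
Yara | Yara | 6 | 6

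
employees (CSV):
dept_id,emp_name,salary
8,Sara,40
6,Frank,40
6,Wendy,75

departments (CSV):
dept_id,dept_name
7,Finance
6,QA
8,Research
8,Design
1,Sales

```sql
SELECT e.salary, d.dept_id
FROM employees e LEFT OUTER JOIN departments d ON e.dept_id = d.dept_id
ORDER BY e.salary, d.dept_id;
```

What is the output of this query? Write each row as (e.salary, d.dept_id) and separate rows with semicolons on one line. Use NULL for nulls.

(40, 6); (40, 8); (40, 8); (75, 6)

LEFT JOIN keeps every row from `employees`; unmatched rows get NULL for `departments`'s columns.
Matching on e.dept_id = d.dept_id.
Matched pairs: 4; unmatched e rows kept: 0.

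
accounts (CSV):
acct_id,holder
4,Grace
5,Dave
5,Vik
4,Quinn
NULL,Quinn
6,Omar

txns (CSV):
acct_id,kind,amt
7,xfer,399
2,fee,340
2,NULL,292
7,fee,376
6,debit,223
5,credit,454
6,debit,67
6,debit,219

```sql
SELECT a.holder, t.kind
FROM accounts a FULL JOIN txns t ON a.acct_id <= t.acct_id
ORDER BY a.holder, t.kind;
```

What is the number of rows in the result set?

FULL OUTER JOIN keeps every row from both sides; unmatched rows get NULL for the other side's columns.
Matching on a.acct_id <= t.acct_id. A NULL in a compared column never satisfies the condition.
- a (acct_id=4) pairs with 6 row(s) of t.
- a (acct_id=5) pairs with 6 row(s) of t.
- a (acct_id=5) pairs with 6 row(s) of t.
- a (acct_id=4) pairs with 6 row(s) of t.
- a (acct_id=NULL) has no partner → padded with NULL.
- a (acct_id=6) pairs with 5 row(s) of t.
- 2 t row(s) had no a match → kept, a columns NULL.
Total: 29 matched + 3 padded = 32 rows.

32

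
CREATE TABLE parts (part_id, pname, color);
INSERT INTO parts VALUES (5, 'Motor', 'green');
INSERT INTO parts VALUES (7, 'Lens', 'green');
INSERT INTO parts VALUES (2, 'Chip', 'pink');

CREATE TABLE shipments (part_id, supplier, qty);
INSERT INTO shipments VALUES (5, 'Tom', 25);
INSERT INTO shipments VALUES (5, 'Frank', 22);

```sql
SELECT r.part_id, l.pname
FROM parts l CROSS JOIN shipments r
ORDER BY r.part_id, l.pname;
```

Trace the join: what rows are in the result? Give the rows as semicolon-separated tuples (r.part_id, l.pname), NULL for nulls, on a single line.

CROSS JOIN pairs every row of `parts` with every row of `shipments`: 3 × 2 = 6 rows.
After projecting and ordering:
r.part_id | l.pname
5 | Chip
5 | Chip
5 | Lens
5 | Lens
5 | Motor
5 | Motor

(5, Chip); (5, Chip); (5, Lens); (5, Lens); (5, Motor); (5, Motor)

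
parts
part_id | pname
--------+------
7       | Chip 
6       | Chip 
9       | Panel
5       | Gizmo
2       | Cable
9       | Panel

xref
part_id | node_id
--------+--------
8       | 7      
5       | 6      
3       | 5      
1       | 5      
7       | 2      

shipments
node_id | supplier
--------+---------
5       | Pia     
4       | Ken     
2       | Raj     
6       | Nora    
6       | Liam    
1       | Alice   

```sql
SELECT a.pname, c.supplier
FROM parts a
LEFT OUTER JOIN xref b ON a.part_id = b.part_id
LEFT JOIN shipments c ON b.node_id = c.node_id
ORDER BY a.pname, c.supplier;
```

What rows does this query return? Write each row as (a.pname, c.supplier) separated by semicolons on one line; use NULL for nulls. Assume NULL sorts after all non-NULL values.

Step 1 — a LEFT JOIN b on part_id → 6 row(s).
Then LEFT JOIN `shipments c` on node_id: each of those 6 rows is kept; rows whose b.node_id has no match in c get NULL for c's columns.

(Cable, NULL); (Chip, Raj); (Chip, NULL); (Gizmo, Liam); (Gizmo, Nora); (Panel, NULL); (Panel, NULL)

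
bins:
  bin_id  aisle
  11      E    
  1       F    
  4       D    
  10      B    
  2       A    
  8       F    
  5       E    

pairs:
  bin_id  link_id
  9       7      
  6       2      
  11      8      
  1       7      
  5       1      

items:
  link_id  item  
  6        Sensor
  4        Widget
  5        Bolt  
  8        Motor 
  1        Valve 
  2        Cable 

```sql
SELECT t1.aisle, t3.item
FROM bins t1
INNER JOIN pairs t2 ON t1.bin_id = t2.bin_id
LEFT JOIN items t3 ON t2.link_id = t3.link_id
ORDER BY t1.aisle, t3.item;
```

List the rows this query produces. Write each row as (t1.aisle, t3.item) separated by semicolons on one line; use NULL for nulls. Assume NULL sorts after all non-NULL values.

Joins associate left-to-right: bins INNER JOIN pairs on bin_id gives 3 intermediate row(s).
Then LEFT JOIN `items t3` on link_id: each of those 3 rows is kept; rows whose t2.link_id has no match in t3 get NULL for t3's columns.

(E, Motor); (E, Valve); (F, NULL)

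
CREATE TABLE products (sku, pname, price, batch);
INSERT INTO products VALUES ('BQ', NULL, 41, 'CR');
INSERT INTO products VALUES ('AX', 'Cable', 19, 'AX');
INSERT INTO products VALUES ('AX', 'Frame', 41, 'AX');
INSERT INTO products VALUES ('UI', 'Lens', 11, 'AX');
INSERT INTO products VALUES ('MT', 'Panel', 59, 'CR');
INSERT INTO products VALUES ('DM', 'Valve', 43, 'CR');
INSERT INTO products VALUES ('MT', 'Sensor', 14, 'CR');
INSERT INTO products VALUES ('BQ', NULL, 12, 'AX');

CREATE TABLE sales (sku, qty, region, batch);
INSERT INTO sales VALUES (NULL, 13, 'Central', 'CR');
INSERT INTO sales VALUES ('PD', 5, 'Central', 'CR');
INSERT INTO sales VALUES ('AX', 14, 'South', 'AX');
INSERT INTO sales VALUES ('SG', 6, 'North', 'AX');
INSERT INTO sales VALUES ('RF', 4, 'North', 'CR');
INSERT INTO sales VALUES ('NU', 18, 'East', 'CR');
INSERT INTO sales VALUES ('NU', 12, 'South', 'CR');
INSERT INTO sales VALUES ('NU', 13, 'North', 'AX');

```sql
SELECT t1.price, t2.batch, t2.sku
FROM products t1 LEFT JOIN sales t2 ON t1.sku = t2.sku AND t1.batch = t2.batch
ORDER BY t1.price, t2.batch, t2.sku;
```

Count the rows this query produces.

8

LEFT JOIN keeps every row from `products`; unmatched rows get NULL for `sales`'s columns.
Matching on t1.sku = t2.sku AND t1.batch = t2.batch. A NULL in a compared column never satisfies the condition.
Matched pairs: 2; unmatched t1 rows kept: 6.
Total: 2 matched + 6 padded = 8 rows.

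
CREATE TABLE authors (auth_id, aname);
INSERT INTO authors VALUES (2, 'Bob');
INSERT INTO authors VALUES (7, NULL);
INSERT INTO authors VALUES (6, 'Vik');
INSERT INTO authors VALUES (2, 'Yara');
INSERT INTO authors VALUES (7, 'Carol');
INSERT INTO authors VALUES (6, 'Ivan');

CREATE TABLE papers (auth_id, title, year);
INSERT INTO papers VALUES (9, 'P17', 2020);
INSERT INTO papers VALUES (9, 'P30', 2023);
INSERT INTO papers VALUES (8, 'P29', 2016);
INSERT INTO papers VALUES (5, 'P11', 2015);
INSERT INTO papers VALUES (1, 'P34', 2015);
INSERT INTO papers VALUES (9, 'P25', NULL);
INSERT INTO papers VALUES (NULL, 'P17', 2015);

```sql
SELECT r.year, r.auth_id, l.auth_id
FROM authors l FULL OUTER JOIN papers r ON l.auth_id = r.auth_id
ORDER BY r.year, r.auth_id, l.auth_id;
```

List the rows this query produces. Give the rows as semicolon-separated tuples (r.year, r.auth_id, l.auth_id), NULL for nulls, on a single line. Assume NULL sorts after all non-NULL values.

FULL OUTER JOIN keeps every row from both sides; unmatched rows get NULL for the other side's columns.
Matching on l.auth_id = r.auth_id. A NULL in a compared column never satisfies the condition.
Matched pairs: 0; unmatched l rows kept: 6; unmatched r rows kept: 7.

(2015, 1, NULL); (2015, 5, NULL); (2015, NULL, NULL); (2016, 8, NULL); (2020, 9, NULL); (2023, 9, NULL); (NULL, 9, NULL); (NULL, NULL, 2); (NULL, NULL, 2); (NULL, NULL, 6); (NULL, NULL, 6); (NULL, NULL, 7); (NULL, NULL, 7)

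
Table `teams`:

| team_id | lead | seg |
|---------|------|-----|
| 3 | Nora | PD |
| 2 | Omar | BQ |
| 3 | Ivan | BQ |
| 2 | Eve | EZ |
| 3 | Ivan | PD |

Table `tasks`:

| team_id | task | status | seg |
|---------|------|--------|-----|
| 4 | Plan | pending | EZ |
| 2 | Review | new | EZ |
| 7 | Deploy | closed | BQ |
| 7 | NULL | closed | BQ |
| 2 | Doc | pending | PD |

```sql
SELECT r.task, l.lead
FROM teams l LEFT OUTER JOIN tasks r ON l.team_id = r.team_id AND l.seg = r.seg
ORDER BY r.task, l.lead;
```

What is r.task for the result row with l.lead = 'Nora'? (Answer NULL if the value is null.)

LEFT JOIN keeps every row from `teams`; unmatched rows get NULL for `tasks`'s columns.
Matching on l.team_id = r.team_id AND l.seg = r.seg.
- l (team_id=3, seg=PD) has no partner → padded with NULL.
- l (team_id=2, seg=BQ) has no partner → padded with NULL.
- l (team_id=3, seg=BQ) has no partner → padded with NULL.
- l (team_id=2, seg=EZ) pairs with 1 row(s) of r.
- l (team_id=3, seg=PD) has no partner → padded with NULL.

NULL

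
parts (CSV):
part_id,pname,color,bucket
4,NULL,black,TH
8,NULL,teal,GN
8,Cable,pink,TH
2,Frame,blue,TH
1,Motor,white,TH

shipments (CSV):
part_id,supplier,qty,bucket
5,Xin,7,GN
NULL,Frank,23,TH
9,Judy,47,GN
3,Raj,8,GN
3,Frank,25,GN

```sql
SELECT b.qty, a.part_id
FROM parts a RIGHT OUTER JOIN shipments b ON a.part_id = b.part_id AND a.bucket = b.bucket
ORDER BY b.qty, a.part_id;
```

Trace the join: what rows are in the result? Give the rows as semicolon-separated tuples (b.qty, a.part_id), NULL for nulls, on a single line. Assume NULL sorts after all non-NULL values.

(7, NULL); (8, NULL); (23, NULL); (25, NULL); (47, NULL)

RIGHT JOIN keeps every row from `shipments`; unmatched rows get NULL for `parts`'s columns.
Matching on a.part_id = b.part_id AND a.bucket = b.bucket. A NULL in a compared column never satisfies the condition.
Matched pairs: 0; unmatched b rows kept: 5.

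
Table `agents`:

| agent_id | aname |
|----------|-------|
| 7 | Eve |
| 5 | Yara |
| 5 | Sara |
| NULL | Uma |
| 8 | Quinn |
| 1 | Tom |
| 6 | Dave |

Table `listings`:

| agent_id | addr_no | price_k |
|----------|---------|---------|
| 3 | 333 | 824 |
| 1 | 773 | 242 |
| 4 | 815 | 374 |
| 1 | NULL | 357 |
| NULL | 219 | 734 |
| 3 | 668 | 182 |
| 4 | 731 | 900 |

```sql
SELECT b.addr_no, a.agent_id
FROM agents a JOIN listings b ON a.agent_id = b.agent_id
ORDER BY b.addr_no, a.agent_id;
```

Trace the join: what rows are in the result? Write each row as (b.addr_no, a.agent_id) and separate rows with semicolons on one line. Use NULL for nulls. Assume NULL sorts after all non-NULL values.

INNER JOIN keeps only pairs where the ON condition holds.
Matching on a.agent_id = b.agent_id. A NULL in a compared column never satisfies the condition.
- a (agent_id=7) has no partner → excluded.
- a (agent_id=5) has no partner → excluded.
- a (agent_id=5) has no partner → excluded.
- a (agent_id=NULL) has no partner → excluded.
- a (agent_id=8) has no partner → excluded.
- a (agent_id=1) pairs with 2 row(s) of b.
- a (agent_id=6) has no partner → excluded.
After projecting and ordering:
b.addr_no | a.agent_id
773 | 1
NULL | 1

(773, 1); (NULL, 1)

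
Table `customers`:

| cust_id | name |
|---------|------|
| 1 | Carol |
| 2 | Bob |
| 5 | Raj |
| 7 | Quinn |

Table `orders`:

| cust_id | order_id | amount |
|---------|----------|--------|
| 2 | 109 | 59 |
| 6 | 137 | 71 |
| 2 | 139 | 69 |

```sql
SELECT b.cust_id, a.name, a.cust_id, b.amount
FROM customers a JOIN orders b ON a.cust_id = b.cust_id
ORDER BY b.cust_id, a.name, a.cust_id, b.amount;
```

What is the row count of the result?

INNER JOIN keeps only pairs where the ON condition holds.
Matching on a.cust_id = b.cust_id.
- a (cust_id=1) has no partner → excluded.
- a (cust_id=2) pairs with 2 row(s) of b.
- a (cust_id=5) has no partner → excluded.
- a (cust_id=7) has no partner → excluded.
Total: 2 rows.

2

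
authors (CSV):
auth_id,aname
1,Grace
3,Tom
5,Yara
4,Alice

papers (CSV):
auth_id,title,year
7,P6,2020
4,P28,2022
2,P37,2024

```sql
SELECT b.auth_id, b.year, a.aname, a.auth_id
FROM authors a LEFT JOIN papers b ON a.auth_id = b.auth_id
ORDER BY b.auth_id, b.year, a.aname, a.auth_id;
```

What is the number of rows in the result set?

LEFT JOIN keeps every row from `authors`; unmatched rows get NULL for `papers`'s columns.
Matching on a.auth_id = b.auth_id.
- a[0] auth_id=1 → no match; kept with NULLs on the b side.
- a[1] auth_id=3 → no match; kept with NULLs on the b side.
- a[2] auth_id=5 → no match; kept with NULLs on the b side.
- a[3] auth_id=4 → 1 match(es) in b → 1 row(s).
Total: 1 matched + 3 padded = 4 rows.

4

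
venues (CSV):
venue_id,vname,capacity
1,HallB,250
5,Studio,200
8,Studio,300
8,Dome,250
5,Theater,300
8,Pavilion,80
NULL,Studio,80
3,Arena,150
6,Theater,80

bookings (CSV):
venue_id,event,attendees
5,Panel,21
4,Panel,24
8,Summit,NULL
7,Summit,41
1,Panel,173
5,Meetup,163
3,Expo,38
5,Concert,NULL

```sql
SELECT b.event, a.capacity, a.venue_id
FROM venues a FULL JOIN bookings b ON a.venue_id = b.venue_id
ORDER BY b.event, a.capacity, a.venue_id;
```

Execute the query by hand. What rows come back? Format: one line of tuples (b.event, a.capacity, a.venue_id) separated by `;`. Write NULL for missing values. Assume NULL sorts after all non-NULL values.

(Concert, 200, 5); (Concert, 300, 5); (Expo, 150, 3); (Meetup, 200, 5); (Meetup, 300, 5); (Panel, 200, 5); (Panel, 250, 1); (Panel, 300, 5); (Panel, NULL, NULL); (Summit, 80, 8); (Summit, 250, 8); (Summit, 300, 8); (Summit, NULL, NULL); (NULL, 80, 6); (NULL, 80, NULL)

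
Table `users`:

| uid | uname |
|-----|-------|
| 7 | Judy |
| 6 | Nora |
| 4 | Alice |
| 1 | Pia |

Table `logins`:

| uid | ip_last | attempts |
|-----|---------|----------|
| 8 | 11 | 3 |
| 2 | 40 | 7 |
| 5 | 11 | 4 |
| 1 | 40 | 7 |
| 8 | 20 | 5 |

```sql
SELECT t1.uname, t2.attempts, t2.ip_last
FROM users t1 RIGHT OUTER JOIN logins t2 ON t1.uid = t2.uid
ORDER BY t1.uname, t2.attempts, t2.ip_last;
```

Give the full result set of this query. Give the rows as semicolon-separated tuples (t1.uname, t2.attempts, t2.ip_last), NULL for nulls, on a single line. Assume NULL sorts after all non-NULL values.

RIGHT JOIN keeps every row from `logins`; unmatched rows get NULL for `users`'s columns.
Matching on t1.uid = t2.uid.
Matched pairs: 1; unmatched t2 rows kept: 4.

(Pia, 7, 40); (NULL, 3, 11); (NULL, 4, 11); (NULL, 5, 20); (NULL, 7, 40)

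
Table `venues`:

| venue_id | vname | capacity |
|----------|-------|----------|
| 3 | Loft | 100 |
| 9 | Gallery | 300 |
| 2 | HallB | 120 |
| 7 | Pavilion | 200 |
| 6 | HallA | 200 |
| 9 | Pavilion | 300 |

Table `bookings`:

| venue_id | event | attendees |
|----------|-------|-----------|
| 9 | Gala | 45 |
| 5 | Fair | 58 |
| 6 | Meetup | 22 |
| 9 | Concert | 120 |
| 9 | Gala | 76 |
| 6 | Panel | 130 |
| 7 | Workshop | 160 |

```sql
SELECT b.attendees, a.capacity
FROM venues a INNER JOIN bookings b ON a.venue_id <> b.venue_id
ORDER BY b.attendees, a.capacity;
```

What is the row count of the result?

33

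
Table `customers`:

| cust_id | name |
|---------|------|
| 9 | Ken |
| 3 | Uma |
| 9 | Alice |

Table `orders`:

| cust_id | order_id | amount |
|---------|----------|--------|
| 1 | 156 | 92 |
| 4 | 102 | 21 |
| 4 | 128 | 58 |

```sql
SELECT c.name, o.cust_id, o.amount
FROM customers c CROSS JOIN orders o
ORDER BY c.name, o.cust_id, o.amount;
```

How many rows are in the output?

CROSS JOIN pairs every row of `customers` with every row of `orders`: 3 × 3 = 9 rows.

9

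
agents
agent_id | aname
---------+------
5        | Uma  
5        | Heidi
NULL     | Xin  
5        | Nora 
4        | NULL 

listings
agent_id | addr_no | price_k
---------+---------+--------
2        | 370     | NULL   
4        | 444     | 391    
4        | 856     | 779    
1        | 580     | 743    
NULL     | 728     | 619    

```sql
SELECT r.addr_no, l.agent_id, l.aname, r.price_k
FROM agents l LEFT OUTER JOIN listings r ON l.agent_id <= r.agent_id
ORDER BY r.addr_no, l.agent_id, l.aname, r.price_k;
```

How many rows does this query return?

6

LEFT JOIN keeps every row from `agents`; unmatched rows get NULL for `listings`'s columns.
Matching on l.agent_id <= r.agent_id. A NULL in a compared column never satisfies the condition.
- l (agent_id=5) has no partner → padded with NULL.
- l (agent_id=5) has no partner → padded with NULL.
- l (agent_id=NULL) has no partner → padded with NULL.
- l (agent_id=5) has no partner → padded with NULL.
- l (agent_id=4) pairs with 2 row(s) of r.
Total: 2 matched + 4 padded = 6 rows.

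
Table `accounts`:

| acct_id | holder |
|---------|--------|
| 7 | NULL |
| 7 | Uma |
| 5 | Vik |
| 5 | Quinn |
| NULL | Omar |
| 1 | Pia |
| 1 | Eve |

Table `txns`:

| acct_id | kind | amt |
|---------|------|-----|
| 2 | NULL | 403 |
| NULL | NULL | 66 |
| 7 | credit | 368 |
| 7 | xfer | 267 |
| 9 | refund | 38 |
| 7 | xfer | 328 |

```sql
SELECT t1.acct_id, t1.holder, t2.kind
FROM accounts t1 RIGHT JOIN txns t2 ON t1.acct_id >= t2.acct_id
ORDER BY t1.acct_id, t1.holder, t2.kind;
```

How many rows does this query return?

12

RIGHT JOIN keeps every row from `txns`; unmatched rows get NULL for `accounts`'s columns.
Matching on t1.acct_id >= t2.acct_id. A NULL in a compared column never satisfies the condition.
- t1 row (acct_id=7): matches 4 t2 row(s) → 4 output row(s).
- t1 row (acct_id=7): matches 4 t2 row(s) → 4 output row(s).
- t1 row (acct_id=5): matches 1 t2 row(s) → 1 output row(s).
- t1 row (acct_id=5): matches 1 t2 row(s) → 1 output row(s).
- t1 row (acct_id=NULL): no match.
- t1 row (acct_id=1): no match.
- t1 row (acct_id=1): no match.
- 2 t2 row(s) had no t1 match → kept, t1 columns NULL.
Total: 10 matched + 2 padded = 12 rows.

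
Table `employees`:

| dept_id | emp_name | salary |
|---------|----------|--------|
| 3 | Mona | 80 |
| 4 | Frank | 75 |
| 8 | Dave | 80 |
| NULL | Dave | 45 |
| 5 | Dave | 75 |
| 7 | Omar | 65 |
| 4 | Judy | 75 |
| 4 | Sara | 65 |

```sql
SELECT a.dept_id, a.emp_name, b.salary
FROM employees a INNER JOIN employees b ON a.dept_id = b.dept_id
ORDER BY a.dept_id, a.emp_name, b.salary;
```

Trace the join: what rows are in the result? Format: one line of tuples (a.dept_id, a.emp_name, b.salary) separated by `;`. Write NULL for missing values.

INNER JOIN keeps only pairs where the ON condition holds.
Matching on a.dept_id = b.dept_id. A NULL in a compared column never satisfies the condition.
Matched pairs: 13.

(3, Mona, 80); (4, Frank, 65); (4, Frank, 75); (4, Frank, 75); (4, Judy, 65); (4, Judy, 75); (4, Judy, 75); (4, Sara, 65); (4, Sara, 75); (4, Sara, 75); (5, Dave, 75); (7, Omar, 65); (8, Dave, 80)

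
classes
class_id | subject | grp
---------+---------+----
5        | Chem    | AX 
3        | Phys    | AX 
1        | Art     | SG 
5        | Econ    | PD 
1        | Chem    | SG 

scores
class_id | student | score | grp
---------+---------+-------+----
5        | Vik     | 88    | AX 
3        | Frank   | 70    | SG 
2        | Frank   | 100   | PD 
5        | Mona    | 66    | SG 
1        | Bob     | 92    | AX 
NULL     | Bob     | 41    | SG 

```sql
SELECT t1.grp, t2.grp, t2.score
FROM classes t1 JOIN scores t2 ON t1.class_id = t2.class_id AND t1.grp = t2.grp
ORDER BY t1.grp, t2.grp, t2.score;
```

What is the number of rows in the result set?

INNER JOIN keeps only pairs where the ON condition holds.
Matching on t1.class_id = t2.class_id AND t1.grp = t2.grp. A NULL in a compared column never satisfies the condition.
- t1[0] class_id=5, grp=AX → 1 match(es) in t2 → 1 row(s).
- t1[1] class_id=3, grp=AX → no match; dropped.
- t1[2] class_id=1, grp=SG → no match; dropped.
- t1[3] class_id=5, grp=PD → no match; dropped.
- t1[4] class_id=1, grp=SG → no match; dropped.
Total: 1 rows.

1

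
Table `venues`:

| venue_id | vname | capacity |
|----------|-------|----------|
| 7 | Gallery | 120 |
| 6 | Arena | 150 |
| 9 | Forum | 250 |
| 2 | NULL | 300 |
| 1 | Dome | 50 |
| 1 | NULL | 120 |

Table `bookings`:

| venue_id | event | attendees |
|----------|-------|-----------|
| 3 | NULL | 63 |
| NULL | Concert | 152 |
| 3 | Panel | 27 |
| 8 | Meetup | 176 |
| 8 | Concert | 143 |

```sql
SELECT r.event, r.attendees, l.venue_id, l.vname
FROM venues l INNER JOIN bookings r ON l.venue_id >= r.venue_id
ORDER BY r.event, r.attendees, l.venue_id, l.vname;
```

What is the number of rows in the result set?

INNER JOIN keeps only pairs where the ON condition holds.
Matching on l.venue_id >= r.venue_id. A NULL in a compared column never satisfies the condition.
- l (venue_id=7) pairs with 2 row(s) of r.
- l (venue_id=6) pairs with 2 row(s) of r.
- l (venue_id=9) pairs with 4 row(s) of r.
- l (venue_id=2) has no partner → excluded.
- l (venue_id=1) has no partner → excluded.
- l (venue_id=1) has no partner → excluded.
Total: 8 rows.

8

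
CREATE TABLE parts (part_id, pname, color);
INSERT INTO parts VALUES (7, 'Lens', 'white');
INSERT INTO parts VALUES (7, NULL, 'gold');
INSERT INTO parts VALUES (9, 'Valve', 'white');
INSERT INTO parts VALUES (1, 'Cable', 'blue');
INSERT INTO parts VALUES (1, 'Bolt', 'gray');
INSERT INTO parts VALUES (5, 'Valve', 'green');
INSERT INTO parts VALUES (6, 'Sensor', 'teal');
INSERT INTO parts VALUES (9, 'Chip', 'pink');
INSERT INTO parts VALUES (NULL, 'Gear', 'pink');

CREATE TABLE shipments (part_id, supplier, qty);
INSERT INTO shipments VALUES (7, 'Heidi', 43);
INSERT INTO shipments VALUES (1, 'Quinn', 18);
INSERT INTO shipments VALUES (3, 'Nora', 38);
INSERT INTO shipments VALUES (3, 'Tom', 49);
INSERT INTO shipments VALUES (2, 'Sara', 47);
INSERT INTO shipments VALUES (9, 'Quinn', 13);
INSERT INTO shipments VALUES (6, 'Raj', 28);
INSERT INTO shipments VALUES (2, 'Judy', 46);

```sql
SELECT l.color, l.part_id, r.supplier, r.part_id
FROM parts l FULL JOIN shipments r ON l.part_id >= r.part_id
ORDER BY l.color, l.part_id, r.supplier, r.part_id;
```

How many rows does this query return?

44

FULL OUTER JOIN keeps every row from both sides; unmatched rows get NULL for the other side's columns.
Matching on l.part_id >= r.part_id. A NULL in a compared column never satisfies the condition.
- part_id=7: 7 matching r row(s), so 7 row(s) emitted.
- part_id=7: 7 matching r row(s), so 7 row(s) emitted.
- part_id=9: 8 matching r row(s), so 8 row(s) emitted.
- part_id=1: 1 matching r row(s), so 1 row(s) emitted.
- part_id=1: 1 matching r row(s), so 1 row(s) emitted.
- part_id=5: 5 matching r row(s), so 5 row(s) emitted.
- part_id=6: 6 matching r row(s), so 6 row(s) emitted.
- part_id=9: 8 matching r row(s), so 8 row(s) emitted.
- part_id=NULL: no r row matches, row kept with r columns NULL.
Total: 43 matched + 1 padded = 44 rows.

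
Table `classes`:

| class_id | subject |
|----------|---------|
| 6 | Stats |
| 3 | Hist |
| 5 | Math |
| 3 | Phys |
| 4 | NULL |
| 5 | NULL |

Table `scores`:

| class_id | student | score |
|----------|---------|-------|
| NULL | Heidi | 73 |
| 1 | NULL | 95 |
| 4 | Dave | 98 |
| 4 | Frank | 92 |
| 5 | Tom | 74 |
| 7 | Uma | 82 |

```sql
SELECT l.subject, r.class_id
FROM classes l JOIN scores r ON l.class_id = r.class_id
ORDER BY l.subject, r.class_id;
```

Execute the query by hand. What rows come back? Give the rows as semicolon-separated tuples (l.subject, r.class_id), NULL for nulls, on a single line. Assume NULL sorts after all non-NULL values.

(Math, 5); (NULL, 4); (NULL, 4); (NULL, 5)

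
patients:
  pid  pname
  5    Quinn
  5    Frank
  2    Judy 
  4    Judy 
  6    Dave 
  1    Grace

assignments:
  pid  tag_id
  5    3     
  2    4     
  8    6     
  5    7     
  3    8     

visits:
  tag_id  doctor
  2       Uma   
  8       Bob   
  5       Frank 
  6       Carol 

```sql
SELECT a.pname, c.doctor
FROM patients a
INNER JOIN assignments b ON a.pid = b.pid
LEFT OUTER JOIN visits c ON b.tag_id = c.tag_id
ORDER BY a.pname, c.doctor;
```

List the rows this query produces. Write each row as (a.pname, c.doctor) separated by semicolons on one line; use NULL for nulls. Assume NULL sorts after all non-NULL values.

(Frank, NULL); (Frank, NULL); (Judy, NULL); (Quinn, NULL); (Quinn, NULL)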